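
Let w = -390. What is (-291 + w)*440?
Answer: -299640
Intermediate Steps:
(-291 + w)*440 = (-291 - 390)*440 = -681*440 = -299640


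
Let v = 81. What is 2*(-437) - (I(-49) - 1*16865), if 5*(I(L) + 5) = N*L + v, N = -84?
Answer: 75783/5 ≈ 15157.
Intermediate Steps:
I(L) = 56/5 - 84*L/5 (I(L) = -5 + (-84*L + 81)/5 = -5 + (81 - 84*L)/5 = -5 + (81/5 - 84*L/5) = 56/5 - 84*L/5)
2*(-437) - (I(-49) - 1*16865) = 2*(-437) - ((56/5 - 84/5*(-49)) - 1*16865) = -874 - ((56/5 + 4116/5) - 16865) = -874 - (4172/5 - 16865) = -874 - 1*(-80153/5) = -874 + 80153/5 = 75783/5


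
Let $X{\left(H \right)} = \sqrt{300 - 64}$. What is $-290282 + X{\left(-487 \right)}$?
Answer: $-290282 + 2 \sqrt{59} \approx -2.9027 \cdot 10^{5}$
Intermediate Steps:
$X{\left(H \right)} = 2 \sqrt{59}$ ($X{\left(H \right)} = \sqrt{236} = 2 \sqrt{59}$)
$-290282 + X{\left(-487 \right)} = -290282 + 2 \sqrt{59}$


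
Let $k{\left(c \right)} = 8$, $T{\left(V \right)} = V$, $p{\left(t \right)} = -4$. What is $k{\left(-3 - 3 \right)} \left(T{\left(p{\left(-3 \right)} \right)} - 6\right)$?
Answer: $-80$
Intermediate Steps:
$k{\left(-3 - 3 \right)} \left(T{\left(p{\left(-3 \right)} \right)} - 6\right) = 8 \left(-4 - 6\right) = 8 \left(-10\right) = -80$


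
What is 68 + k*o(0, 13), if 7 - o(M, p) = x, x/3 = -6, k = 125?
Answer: 3193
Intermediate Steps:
x = -18 (x = 3*(-6) = -18)
o(M, p) = 25 (o(M, p) = 7 - 1*(-18) = 7 + 18 = 25)
68 + k*o(0, 13) = 68 + 125*25 = 68 + 3125 = 3193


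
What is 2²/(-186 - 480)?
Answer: -2/333 ≈ -0.0060060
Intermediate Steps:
2²/(-186 - 480) = 4/(-666) = 4*(-1/666) = -2/333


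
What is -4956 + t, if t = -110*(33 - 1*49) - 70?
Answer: -3266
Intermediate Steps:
t = 1690 (t = -110*(33 - 49) - 70 = -110*(-16) - 70 = 1760 - 70 = 1690)
-4956 + t = -4956 + 1690 = -3266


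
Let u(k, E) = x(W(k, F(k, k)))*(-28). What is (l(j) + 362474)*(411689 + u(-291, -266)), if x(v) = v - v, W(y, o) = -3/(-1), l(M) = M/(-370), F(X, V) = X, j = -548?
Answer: 27607026141196/185 ≈ 1.4923e+11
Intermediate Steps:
l(M) = -M/370 (l(M) = M*(-1/370) = -M/370)
W(y, o) = 3 (W(y, o) = -3*(-1) = 3)
x(v) = 0
u(k, E) = 0 (u(k, E) = 0*(-28) = 0)
(l(j) + 362474)*(411689 + u(-291, -266)) = (-1/370*(-548) + 362474)*(411689 + 0) = (274/185 + 362474)*411689 = (67057964/185)*411689 = 27607026141196/185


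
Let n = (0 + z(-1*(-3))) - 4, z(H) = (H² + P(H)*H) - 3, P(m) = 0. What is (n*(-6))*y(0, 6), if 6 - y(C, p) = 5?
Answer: -12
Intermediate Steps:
z(H) = -3 + H² (z(H) = (H² + 0*H) - 3 = (H² + 0) - 3 = H² - 3 = -3 + H²)
y(C, p) = 1 (y(C, p) = 6 - 1*5 = 6 - 5 = 1)
n = 2 (n = (0 + (-3 + (-1*(-3))²)) - 4 = (0 + (-3 + 3²)) - 4 = (0 + (-3 + 9)) - 4 = (0 + 6) - 4 = 6 - 4 = 2)
(n*(-6))*y(0, 6) = (2*(-6))*1 = -12*1 = -12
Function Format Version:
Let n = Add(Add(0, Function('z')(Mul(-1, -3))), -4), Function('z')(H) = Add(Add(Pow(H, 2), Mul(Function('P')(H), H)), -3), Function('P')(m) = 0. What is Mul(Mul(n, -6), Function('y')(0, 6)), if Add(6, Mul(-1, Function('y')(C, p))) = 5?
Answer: -12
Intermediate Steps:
Function('z')(H) = Add(-3, Pow(H, 2)) (Function('z')(H) = Add(Add(Pow(H, 2), Mul(0, H)), -3) = Add(Add(Pow(H, 2), 0), -3) = Add(Pow(H, 2), -3) = Add(-3, Pow(H, 2)))
Function('y')(C, p) = 1 (Function('y')(C, p) = Add(6, Mul(-1, 5)) = Add(6, -5) = 1)
n = 2 (n = Add(Add(0, Add(-3, Pow(Mul(-1, -3), 2))), -4) = Add(Add(0, Add(-3, Pow(3, 2))), -4) = Add(Add(0, Add(-3, 9)), -4) = Add(Add(0, 6), -4) = Add(6, -4) = 2)
Mul(Mul(n, -6), Function('y')(0, 6)) = Mul(Mul(2, -6), 1) = Mul(-12, 1) = -12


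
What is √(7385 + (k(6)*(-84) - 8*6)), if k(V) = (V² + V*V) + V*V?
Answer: I*√1735 ≈ 41.653*I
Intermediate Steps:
k(V) = 3*V² (k(V) = (V² + V²) + V² = 2*V² + V² = 3*V²)
√(7385 + (k(6)*(-84) - 8*6)) = √(7385 + ((3*6²)*(-84) - 8*6)) = √(7385 + ((3*36)*(-84) - 48)) = √(7385 + (108*(-84) - 48)) = √(7385 + (-9072 - 48)) = √(7385 - 9120) = √(-1735) = I*√1735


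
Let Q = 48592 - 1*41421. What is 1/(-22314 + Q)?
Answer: -1/15143 ≈ -6.6037e-5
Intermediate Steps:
Q = 7171 (Q = 48592 - 41421 = 7171)
1/(-22314 + Q) = 1/(-22314 + 7171) = 1/(-15143) = -1/15143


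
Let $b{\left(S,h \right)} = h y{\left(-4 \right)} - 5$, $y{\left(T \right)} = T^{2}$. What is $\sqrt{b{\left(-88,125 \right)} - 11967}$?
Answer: $6 i \sqrt{277} \approx 99.86 i$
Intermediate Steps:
$b{\left(S,h \right)} = -5 + 16 h$ ($b{\left(S,h \right)} = h \left(-4\right)^{2} - 5 = h 16 - 5 = 16 h - 5 = -5 + 16 h$)
$\sqrt{b{\left(-88,125 \right)} - 11967} = \sqrt{\left(-5 + 16 \cdot 125\right) - 11967} = \sqrt{\left(-5 + 2000\right) - 11967} = \sqrt{1995 - 11967} = \sqrt{-9972} = 6 i \sqrt{277}$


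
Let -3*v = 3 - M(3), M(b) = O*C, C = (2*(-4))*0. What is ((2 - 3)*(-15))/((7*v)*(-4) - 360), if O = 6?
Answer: -15/332 ≈ -0.045181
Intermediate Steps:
C = 0 (C = -8*0 = 0)
M(b) = 0 (M(b) = 6*0 = 0)
v = -1 (v = -(3 - 1*0)/3 = -(3 + 0)/3 = -1/3*3 = -1)
((2 - 3)*(-15))/((7*v)*(-4) - 360) = ((2 - 3)*(-15))/((7*(-1))*(-4) - 360) = (-1*(-15))/(-7*(-4) - 360) = 15/(28 - 360) = 15/(-332) = 15*(-1/332) = -15/332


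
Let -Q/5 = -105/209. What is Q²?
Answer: 275625/43681 ≈ 6.3100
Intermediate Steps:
Q = 525/209 (Q = -(-525)/209 = -5*(-105/209) = 525/209 ≈ 2.5120)
Q² = (525/209)² = 275625/43681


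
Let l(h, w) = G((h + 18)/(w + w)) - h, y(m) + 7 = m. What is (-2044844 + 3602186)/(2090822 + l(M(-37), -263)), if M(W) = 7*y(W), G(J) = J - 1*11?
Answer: 204790473/274982221 ≈ 0.74474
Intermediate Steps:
y(m) = -7 + m
G(J) = -11 + J (G(J) = J - 11 = -11 + J)
M(W) = -49 + 7*W (M(W) = 7*(-7 + W) = -49 + 7*W)
l(h, w) = -11 - h + (18 + h)/(2*w) (l(h, w) = (-11 + (h + 18)/(w + w)) - h = (-11 + (18 + h)/((2*w))) - h = (-11 + (18 + h)*(1/(2*w))) - h = (-11 + (18 + h)/(2*w)) - h = -11 - h + (18 + h)/(2*w))
(-2044844 + 3602186)/(2090822 + l(M(-37), -263)) = (-2044844 + 3602186)/(2090822 + (9 + (-49 + 7*(-37))/2 - 1*(-263)*(11 + (-49 + 7*(-37))))/(-263)) = 1557342/(2090822 - (9 + (-49 - 259)/2 - 1*(-263)*(11 + (-49 - 259)))/263) = 1557342/(2090822 - (9 + (1/2)*(-308) - 1*(-263)*(11 - 308))/263) = 1557342/(2090822 - (9 - 154 - 1*(-263)*(-297))/263) = 1557342/(2090822 - (9 - 154 - 78111)/263) = 1557342/(2090822 - 1/263*(-78256)) = 1557342/(2090822 + 78256/263) = 1557342/(549964442/263) = 1557342*(263/549964442) = 204790473/274982221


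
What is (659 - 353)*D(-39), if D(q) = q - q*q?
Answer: -477360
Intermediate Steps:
D(q) = q - q²
(659 - 353)*D(-39) = (659 - 353)*(-39*(1 - 1*(-39))) = 306*(-39*(1 + 39)) = 306*(-39*40) = 306*(-1560) = -477360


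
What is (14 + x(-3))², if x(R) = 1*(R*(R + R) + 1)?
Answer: 1089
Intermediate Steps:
x(R) = 1 + 2*R² (x(R) = 1*(R*(2*R) + 1) = 1*(2*R² + 1) = 1*(1 + 2*R²) = 1 + 2*R²)
(14 + x(-3))² = (14 + (1 + 2*(-3)²))² = (14 + (1 + 2*9))² = (14 + (1 + 18))² = (14 + 19)² = 33² = 1089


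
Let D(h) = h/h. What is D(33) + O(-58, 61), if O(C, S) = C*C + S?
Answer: 3426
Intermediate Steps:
O(C, S) = S + C² (O(C, S) = C² + S = S + C²)
D(h) = 1
D(33) + O(-58, 61) = 1 + (61 + (-58)²) = 1 + (61 + 3364) = 1 + 3425 = 3426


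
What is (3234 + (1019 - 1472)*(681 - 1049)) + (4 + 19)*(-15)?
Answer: 169593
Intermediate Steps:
(3234 + (1019 - 1472)*(681 - 1049)) + (4 + 19)*(-15) = (3234 - 453*(-368)) + 23*(-15) = (3234 + 166704) - 345 = 169938 - 345 = 169593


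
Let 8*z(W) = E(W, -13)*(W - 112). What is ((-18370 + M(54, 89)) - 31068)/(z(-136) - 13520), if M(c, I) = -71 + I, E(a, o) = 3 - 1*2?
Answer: 49420/13551 ≈ 3.6470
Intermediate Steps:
E(a, o) = 1 (E(a, o) = 3 - 2 = 1)
z(W) = -14 + W/8 (z(W) = (1*(W - 112))/8 = (1*(-112 + W))/8 = (-112 + W)/8 = -14 + W/8)
((-18370 + M(54, 89)) - 31068)/(z(-136) - 13520) = ((-18370 + (-71 + 89)) - 31068)/((-14 + (1/8)*(-136)) - 13520) = ((-18370 + 18) - 31068)/((-14 - 17) - 13520) = (-18352 - 31068)/(-31 - 13520) = -49420/(-13551) = -49420*(-1/13551) = 49420/13551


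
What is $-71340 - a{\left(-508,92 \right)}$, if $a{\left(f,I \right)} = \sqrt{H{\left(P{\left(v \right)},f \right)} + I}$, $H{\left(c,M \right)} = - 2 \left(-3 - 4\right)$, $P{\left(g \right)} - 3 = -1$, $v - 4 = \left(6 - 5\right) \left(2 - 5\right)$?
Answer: $-71340 - \sqrt{106} \approx -71350.0$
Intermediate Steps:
$v = 1$ ($v = 4 + \left(6 - 5\right) \left(2 - 5\right) = 4 + 1 \left(-3\right) = 4 - 3 = 1$)
$P{\left(g \right)} = 2$ ($P{\left(g \right)} = 3 - 1 = 2$)
$H{\left(c,M \right)} = 14$ ($H{\left(c,M \right)} = \left(-2\right) \left(-7\right) = 14$)
$a{\left(f,I \right)} = \sqrt{14 + I}$
$-71340 - a{\left(-508,92 \right)} = -71340 - \sqrt{14 + 92} = -71340 - \sqrt{106}$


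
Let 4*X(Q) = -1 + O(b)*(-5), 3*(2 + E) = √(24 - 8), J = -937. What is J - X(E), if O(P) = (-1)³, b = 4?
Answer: -938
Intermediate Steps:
O(P) = -1
E = -⅔ (E = -2 + √(24 - 8)/3 = -2 + √16/3 = -2 + (⅓)*4 = -2 + 4/3 = -⅔ ≈ -0.66667)
X(Q) = 1 (X(Q) = (-1 - 1*(-5))/4 = (-1 + 5)/4 = (¼)*4 = 1)
J - X(E) = -937 - 1*1 = -937 - 1 = -938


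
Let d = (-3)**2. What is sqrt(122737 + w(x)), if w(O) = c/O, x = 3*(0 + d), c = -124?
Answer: 5*sqrt(397653)/9 ≈ 350.33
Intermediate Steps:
d = 9
x = 27 (x = 3*(0 + 9) = 3*9 = 27)
w(O) = -124/O
sqrt(122737 + w(x)) = sqrt(122737 - 124/27) = sqrt(3313775/27) = 5*sqrt(397653)/9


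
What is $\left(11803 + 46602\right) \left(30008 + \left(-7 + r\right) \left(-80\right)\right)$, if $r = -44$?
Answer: $1990909640$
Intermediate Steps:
$\left(11803 + 46602\right) \left(30008 + \left(-7 + r\right) \left(-80\right)\right) = \left(11803 + 46602\right) \left(30008 + \left(-7 - 44\right) \left(-80\right)\right) = 58405 \left(30008 - -4080\right) = 58405 \left(30008 + 4080\right) = 58405 \cdot 34088 = 1990909640$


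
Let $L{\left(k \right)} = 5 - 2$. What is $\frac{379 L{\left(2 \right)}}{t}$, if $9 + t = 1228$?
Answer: $\frac{1137}{1219} \approx 0.93273$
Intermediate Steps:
$L{\left(k \right)} = 3$ ($L{\left(k \right)} = 5 - 2 = 3$)
$t = 1219$ ($t = -9 + 1228 = 1219$)
$\frac{379 L{\left(2 \right)}}{t} = \frac{379 \cdot 3}{1219} = 1137 \cdot \frac{1}{1219} = \frac{1137}{1219}$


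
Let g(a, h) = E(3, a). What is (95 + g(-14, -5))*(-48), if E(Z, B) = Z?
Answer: -4704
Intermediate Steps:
g(a, h) = 3
(95 + g(-14, -5))*(-48) = (95 + 3)*(-48) = 98*(-48) = -4704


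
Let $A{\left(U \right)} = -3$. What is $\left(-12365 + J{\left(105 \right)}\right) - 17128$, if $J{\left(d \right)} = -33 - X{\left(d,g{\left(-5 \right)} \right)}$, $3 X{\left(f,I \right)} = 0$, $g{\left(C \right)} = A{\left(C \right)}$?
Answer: $-29526$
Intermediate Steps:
$g{\left(C \right)} = -3$
$X{\left(f,I \right)} = 0$ ($X{\left(f,I \right)} = \frac{1}{3} \cdot 0 = 0$)
$J{\left(d \right)} = -33$ ($J{\left(d \right)} = -33 - 0 = -33 + 0 = -33$)
$\left(-12365 + J{\left(105 \right)}\right) - 17128 = \left(-12365 - 33\right) - 17128 = -12398 - 17128 = -29526$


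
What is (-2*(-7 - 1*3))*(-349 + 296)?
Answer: -1060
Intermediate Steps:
(-2*(-7 - 1*3))*(-349 + 296) = -2*(-7 - 3)*(-53) = -2*(-10)*(-53) = 20*(-53) = -1060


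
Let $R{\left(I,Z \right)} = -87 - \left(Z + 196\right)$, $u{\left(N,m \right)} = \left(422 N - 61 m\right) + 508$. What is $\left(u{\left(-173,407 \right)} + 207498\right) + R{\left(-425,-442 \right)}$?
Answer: $110332$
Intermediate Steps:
$u{\left(N,m \right)} = 508 - 61 m + 422 N$ ($u{\left(N,m \right)} = \left(- 61 m + 422 N\right) + 508 = 508 - 61 m + 422 N$)
$R{\left(I,Z \right)} = -283 - Z$ ($R{\left(I,Z \right)} = -87 - \left(196 + Z\right) = -283 - Z$)
$\left(u{\left(-173,407 \right)} + 207498\right) + R{\left(-425,-442 \right)} = \left(\left(508 - 24827 + 422 \left(-173\right)\right) + 207498\right) - -159 = \left(\left(508 - 24827 - 73006\right) + 207498\right) + \left(-283 + 442\right) = \left(-97325 + 207498\right) + 159 = 110173 + 159 = 110332$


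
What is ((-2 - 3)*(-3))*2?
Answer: 30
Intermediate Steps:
((-2 - 3)*(-3))*2 = -5*(-3)*2 = 15*2 = 30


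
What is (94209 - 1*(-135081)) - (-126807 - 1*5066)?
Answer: 361163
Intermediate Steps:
(94209 - 1*(-135081)) - (-126807 - 1*5066) = (94209 + 135081) - (-126807 - 5066) = 229290 - 1*(-131873) = 229290 + 131873 = 361163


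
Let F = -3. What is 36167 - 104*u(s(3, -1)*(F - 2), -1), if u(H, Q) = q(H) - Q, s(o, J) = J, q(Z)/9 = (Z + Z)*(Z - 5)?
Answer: 36063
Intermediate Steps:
q(Z) = 18*Z*(-5 + Z) (q(Z) = 9*((Z + Z)*(Z - 5)) = 9*((2*Z)*(-5 + Z)) = 9*(2*Z*(-5 + Z)) = 18*Z*(-5 + Z))
u(H, Q) = -Q + 18*H*(-5 + H) (u(H, Q) = 18*H*(-5 + H) - Q = -Q + 18*H*(-5 + H))
36167 - 104*u(s(3, -1)*(F - 2), -1) = 36167 - 104*(-1*(-1) + 18*(-(-3 - 2))*(-5 - (-3 - 2))) = 36167 - 104*(1 + 18*(-1*(-5))*(-5 - 1*(-5))) = 36167 - 104*(1 + 18*5*(-5 + 5)) = 36167 - 104*(1 + 18*5*0) = 36167 - 104*(1 + 0) = 36167 - 104*1 = 36167 - 104 = 36063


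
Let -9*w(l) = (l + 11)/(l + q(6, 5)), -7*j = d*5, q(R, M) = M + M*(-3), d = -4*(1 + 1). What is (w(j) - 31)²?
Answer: 840889/900 ≈ 934.32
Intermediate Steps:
d = -8 (d = -4*2 = -8)
q(R, M) = -2*M (q(R, M) = M - 3*M = -2*M)
j = 40/7 (j = -(-8)*5/7 = -⅐*(-40) = 40/7 ≈ 5.7143)
w(l) = -(11 + l)/(9*(-10 + l)) (w(l) = -(l + 11)/(9*(l - 2*5)) = -(11 + l)/(9*(l - 10)) = -(11 + l)/(9*(-10 + l)))
(w(j) - 31)² = ((-11 - 1*40/7)/(9*(-10 + 40/7)) - 31)² = ((-11 - 40/7)/(9*(-30/7)) - 31)² = ((⅑)*(-7/30)*(-117/7) - 31)² = (13/30 - 31)² = (-917/30)² = 840889/900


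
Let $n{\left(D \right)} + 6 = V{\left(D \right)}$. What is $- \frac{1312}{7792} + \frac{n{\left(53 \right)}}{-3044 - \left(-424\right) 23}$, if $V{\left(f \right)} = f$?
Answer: $- \frac{527167}{3266796} \approx -0.16137$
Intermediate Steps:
$n{\left(D \right)} = -6 + D$
$- \frac{1312}{7792} + \frac{n{\left(53 \right)}}{-3044 - \left(-424\right) 23} = - \frac{1312}{7792} + \frac{-6 + 53}{-3044 - \left(-424\right) 23} = \left(-1312\right) \frac{1}{7792} + \frac{47}{-3044 - -9752} = - \frac{82}{487} + \frac{47}{-3044 + 9752} = - \frac{82}{487} + \frac{47}{6708} = - \frac{527167}{3266796}$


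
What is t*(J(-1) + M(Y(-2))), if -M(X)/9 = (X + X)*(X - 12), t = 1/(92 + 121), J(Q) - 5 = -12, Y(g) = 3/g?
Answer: -743/426 ≈ -1.7441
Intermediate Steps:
J(Q) = -7 (J(Q) = 5 - 12 = -7)
t = 1/213 ≈ 0.0046948
M(X) = -18*X*(-12 + X) (M(X) = -9*(X + X)*(X - 12) = -9*2*X*(-12 + X) = -18*X*(-12 + X))
t*(J(-1) + M(Y(-2))) = (-7 + 18*(3/(-2))*(12 - 3/(-2)))/213 = (-7 + 18*(3*(-1/2))*(12 - 3*(-1)/2))/213 = (-7 + 18*(-3/2)*(12 - 1*(-3/2)))/213 = (-7 + 18*(-3/2)*(12 + 3/2))/213 = (-7 + 18*(-3/2)*(27/2))/213 = (-7 - 729/2)/213 = (1/213)*(-743/2) = -743/426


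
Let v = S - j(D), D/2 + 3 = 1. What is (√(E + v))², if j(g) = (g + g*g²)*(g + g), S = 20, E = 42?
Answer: -482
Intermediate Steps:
D = -4 (D = -6 + 2*1 = -6 + 2 = -4)
j(g) = 2*g*(g + g³) (j(g) = (g + g³)*(2*g) = 2*g*(g + g³))
v = -524 (v = 20 - 2*(-4)²*(1 + (-4)²) = 20 - 2*16*(1 + 16) = 20 - 2*16*17 = 20 - 1*544 = 20 - 544 = -524)
(√(E + v))² = (√(42 - 524))² = (√(-482))² = (I*√482)² = -482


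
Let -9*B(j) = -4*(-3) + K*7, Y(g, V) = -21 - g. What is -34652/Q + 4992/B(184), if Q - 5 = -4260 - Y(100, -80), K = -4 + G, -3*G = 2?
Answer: 139836370/64077 ≈ 2182.3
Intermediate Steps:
G = -⅔ (G = -⅓*2 = -⅔ ≈ -0.66667)
K = -14/3 (K = -4 - ⅔ = -14/3 ≈ -4.6667)
Q = -4134 (Q = 5 + (-4260 - (-21 - 1*100)) = 5 + (-4260 - (-21 - 100)) = 5 + (-4260 - 1*(-121)) = 5 + (-4260 + 121) = 5 - 4139 = -4134)
B(j) = 62/27 (B(j) = -(-4*(-3) - 14/3*7)/9 = -(12 - 98/3)/9 = -⅑*(-62/3) = 62/27)
-34652/Q + 4992/B(184) = -34652/(-4134) + 4992/(62/27) = -34652*(-1/4134) + 4992*(27/62) = 17326/2067 + 67392/31 = 139836370/64077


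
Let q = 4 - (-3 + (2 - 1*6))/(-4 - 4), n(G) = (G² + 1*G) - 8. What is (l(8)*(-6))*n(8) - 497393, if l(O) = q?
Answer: -498593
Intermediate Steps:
n(G) = -8 + G + G² (n(G) = (G² + G) - 8 = (G + G²) - 8 = -8 + G + G²)
q = 25/8 (q = 4 - (-3 + (2 - 6))/(-8) = 4 - (-3 - 4)*(-1)/8 = 4 - (-7)*(-1)/8 = 4 - 1*7/8 = 4 - 7/8 = 25/8 ≈ 3.1250)
l(O) = 25/8
(l(8)*(-6))*n(8) - 497393 = ((25/8)*(-6))*(-8 + 8 + 8²) - 497393 = -75*(-8 + 8 + 64)/4 - 497393 = -75/4*64 - 497393 = -1200 - 497393 = -498593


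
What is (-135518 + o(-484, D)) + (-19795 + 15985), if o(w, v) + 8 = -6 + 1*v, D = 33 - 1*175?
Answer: -139484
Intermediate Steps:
D = -142 (D = 33 - 175 = -142)
o(w, v) = -14 + v (o(w, v) = -8 + (-6 + 1*v) = -8 + (-6 + v) = -14 + v)
(-135518 + o(-484, D)) + (-19795 + 15985) = (-135518 + (-14 - 142)) + (-19795 + 15985) = (-135518 - 156) - 3810 = -135674 - 3810 = -139484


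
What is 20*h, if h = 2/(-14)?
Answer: -20/7 ≈ -2.8571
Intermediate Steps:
h = -1/7 (h = 2*(-1/14) = -1/7 ≈ -0.14286)
20*h = 20*(-1/7) = -20/7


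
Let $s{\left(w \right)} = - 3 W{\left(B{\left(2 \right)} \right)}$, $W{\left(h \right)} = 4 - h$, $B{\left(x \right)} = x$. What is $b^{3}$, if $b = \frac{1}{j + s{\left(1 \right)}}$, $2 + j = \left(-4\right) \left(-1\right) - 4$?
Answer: $- \frac{1}{512} \approx -0.0019531$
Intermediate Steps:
$j = -2$ ($j = -2 - 0 = -2 + \left(4 - 4\right) = -2 + 0 = -2$)
$s{\left(w \right)} = -6$ ($s{\left(w \right)} = - 3 \left(4 - 2\right) = \left(-3\right) 2 = -6$)
$b = - \frac{1}{8}$ ($b = \frac{1}{-2 - 6} = \frac{1}{-8} = - \frac{1}{8} \approx -0.125$)
$b^{3} = \left(- \frac{1}{8}\right)^{3} = - \frac{1}{512}$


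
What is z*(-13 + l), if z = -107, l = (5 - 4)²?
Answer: 1284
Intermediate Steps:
l = 1 (l = 1² = 1)
z*(-13 + l) = -107*(-13 + 1) = -107*(-12) = 1284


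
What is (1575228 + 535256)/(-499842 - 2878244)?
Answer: -1055242/1689043 ≈ -0.62476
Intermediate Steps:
(1575228 + 535256)/(-499842 - 2878244) = 2110484/(-3378086) = 2110484*(-1/3378086) = -1055242/1689043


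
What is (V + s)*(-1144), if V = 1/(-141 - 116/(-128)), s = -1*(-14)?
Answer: -71763120/4483 ≈ -16008.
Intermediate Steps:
s = 14
V = -32/4483 (V = 1/(-141 - 116*(-1/128)) = 1/(-141 + 29/32) = 1/(-4483/32) = -32/4483 ≈ -0.0071381)
(V + s)*(-1144) = (-32/4483 + 14)*(-1144) = (62730/4483)*(-1144) = -71763120/4483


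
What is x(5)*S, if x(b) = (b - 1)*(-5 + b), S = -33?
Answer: 0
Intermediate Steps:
x(b) = (-1 + b)*(-5 + b)
x(5)*S = (5 + 5**2 - 6*5)*(-33) = (5 + 25 - 30)*(-33) = 0*(-33) = 0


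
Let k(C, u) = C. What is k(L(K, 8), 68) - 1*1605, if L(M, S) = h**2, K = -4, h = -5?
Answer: -1580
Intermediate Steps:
L(M, S) = 25 (L(M, S) = (-5)**2 = 25)
k(L(K, 8), 68) - 1*1605 = 25 - 1*1605 = 25 - 1605 = -1580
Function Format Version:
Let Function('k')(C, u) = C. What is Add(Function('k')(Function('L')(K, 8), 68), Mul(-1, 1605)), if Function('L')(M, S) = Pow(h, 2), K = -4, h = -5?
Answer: -1580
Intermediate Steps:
Function('L')(M, S) = 25 (Function('L')(M, S) = Pow(-5, 2) = 25)
Add(Function('k')(Function('L')(K, 8), 68), Mul(-1, 1605)) = Add(25, Mul(-1, 1605)) = Add(25, -1605) = -1580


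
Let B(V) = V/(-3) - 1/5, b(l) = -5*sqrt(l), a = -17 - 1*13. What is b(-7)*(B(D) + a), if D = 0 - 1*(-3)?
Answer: 156*I*sqrt(7) ≈ 412.74*I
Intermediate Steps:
a = -30 (a = -17 - 13 = -30)
D = 3 (D = 0 + 3 = 3)
B(V) = -1/5 - V/3 (B(V) = V*(-1/3) - 1*1/5 = -V/3 - 1/5 = -1/5 - V/3)
b(-7)*(B(D) + a) = (-5*I*sqrt(7))*((-1/5 - 1/3*3) - 30) = (-5*I*sqrt(7))*((-1/5 - 1) - 30) = (-5*I*sqrt(7))*(-6/5 - 30) = -5*I*sqrt(7)*(-156/5) = 156*I*sqrt(7)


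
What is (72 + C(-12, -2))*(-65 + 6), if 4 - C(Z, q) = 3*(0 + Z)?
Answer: -6608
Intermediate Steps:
C(Z, q) = 4 - 3*Z (C(Z, q) = 4 - 3*(0 + Z) = 4 - 3*Z)
(72 + C(-12, -2))*(-65 + 6) = (72 + (4 - 3*(-12)))*(-65 + 6) = (72 + (4 + 36))*(-59) = (72 + 40)*(-59) = 112*(-59) = -6608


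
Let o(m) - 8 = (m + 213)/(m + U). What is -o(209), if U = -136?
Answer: -1006/73 ≈ -13.781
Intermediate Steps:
o(m) = 8 + (213 + m)/(-136 + m) (o(m) = 8 + (m + 213)/(m - 136) = 8 + (213 + m)/(-136 + m))
-o(209) = -(-875 + 9*209)/(-136 + 209) = -(-875 + 1881)/73 = -1006/73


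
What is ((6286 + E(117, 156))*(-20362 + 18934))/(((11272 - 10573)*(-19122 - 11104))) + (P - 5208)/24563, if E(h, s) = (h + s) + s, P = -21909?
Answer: -472538057/726843733 ≈ -0.65012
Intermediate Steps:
E(h, s) = h + 2*s
((6286 + E(117, 156))*(-20362 + 18934))/(((11272 - 10573)*(-19122 - 11104))) + (P - 5208)/24563 = ((6286 + (117 + 2*156))*(-20362 + 18934))/(((11272 - 10573)*(-19122 - 11104))) + (-21909 - 5208)/24563 = ((6286 + (117 + 312))*(-1428))/((699*(-30226))) - 27117*1/24563 = ((6286 + 429)*(-1428))/(-21127974) - 27117/24563 = (6715*(-1428))*(-1/21127974) - 27117/24563 = -9589020*(-1/21127974) - 27117/24563 = 13430/29591 - 27117/24563 = -472538057/726843733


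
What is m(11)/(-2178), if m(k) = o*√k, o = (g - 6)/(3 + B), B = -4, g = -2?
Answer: -4*√11/1089 ≈ -0.012182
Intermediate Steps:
o = 8 (o = (-2 - 6)/(3 - 4) = -8/(-1) = -8*(-1) = 8)
m(k) = 8*√k
m(11)/(-2178) = (8*√11)/(-2178) = -4*√11/1089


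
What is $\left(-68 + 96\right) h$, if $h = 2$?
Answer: $56$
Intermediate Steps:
$\left(-68 + 96\right) h = \left(-68 + 96\right) 2 = 28 \cdot 2 = 56$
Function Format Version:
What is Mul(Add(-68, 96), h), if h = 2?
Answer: 56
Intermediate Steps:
Mul(Add(-68, 96), h) = Mul(Add(-68, 96), 2) = Mul(28, 2) = 56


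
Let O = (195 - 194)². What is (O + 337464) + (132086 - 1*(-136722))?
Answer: 606273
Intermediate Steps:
O = 1 (O = 1² = 1)
(O + 337464) + (132086 - 1*(-136722)) = (1 + 337464) + (132086 - 1*(-136722)) = 337465 + (132086 + 136722) = 337465 + 268808 = 606273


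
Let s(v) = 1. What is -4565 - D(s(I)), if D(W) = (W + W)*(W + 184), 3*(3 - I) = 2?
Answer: -4935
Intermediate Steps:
I = 7/3 (I = 3 - 1/3*2 = 3 - 2/3 = 7/3 ≈ 2.3333)
D(W) = 2*W*(184 + W) (D(W) = (2*W)*(184 + W) = 2*W*(184 + W))
-4565 - D(s(I)) = -4565 - 2*(184 + 1) = -4565 - 2*185 = -4565 - 1*370 = -4565 - 370 = -4935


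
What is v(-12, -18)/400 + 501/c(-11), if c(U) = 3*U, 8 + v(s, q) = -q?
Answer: -6669/440 ≈ -15.157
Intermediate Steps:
v(s, q) = -8 - q
v(-12, -18)/400 + 501/c(-11) = (-8 - 1*(-18))/400 + 501/((3*(-11))) = (-8 + 18)*(1/400) + 501/(-33) = 10*(1/400) + 501*(-1/33) = 1/40 - 167/11 = -6669/440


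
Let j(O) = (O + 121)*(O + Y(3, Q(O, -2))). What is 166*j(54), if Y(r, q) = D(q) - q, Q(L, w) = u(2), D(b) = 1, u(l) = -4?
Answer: 1713950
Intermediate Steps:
Q(L, w) = -4
Y(r, q) = 1 - q
j(O) = (5 + O)*(121 + O) (j(O) = (O + 121)*(O + (1 - 1*(-4))) = (121 + O)*(O + (1 + 4)) = (121 + O)*(O + 5) = (121 + O)*(5 + O) = (5 + O)*(121 + O))
166*j(54) = 166*(605 + 54² + 126*54) = 166*(605 + 2916 + 6804) = 166*10325 = 1713950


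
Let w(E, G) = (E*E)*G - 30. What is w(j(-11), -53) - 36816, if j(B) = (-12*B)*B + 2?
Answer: -111469346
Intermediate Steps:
j(B) = 2 - 12*B**2 (j(B) = -12*B**2 + 2 = 2 - 12*B**2)
w(E, G) = -30 + G*E**2 (w(E, G) = E**2*G - 30 = G*E**2 - 30 = -30 + G*E**2)
w(j(-11), -53) - 36816 = (-30 - 53*(2 - 12*(-11)**2)**2) - 36816 = (-30 - 53*(2 - 12*121)**2) - 36816 = (-30 - 53*(2 - 1452)**2) - 36816 = (-30 - 53*(-1450)**2) - 36816 = (-30 - 53*2102500) - 36816 = (-30 - 111432500) - 36816 = -111432530 - 36816 = -111469346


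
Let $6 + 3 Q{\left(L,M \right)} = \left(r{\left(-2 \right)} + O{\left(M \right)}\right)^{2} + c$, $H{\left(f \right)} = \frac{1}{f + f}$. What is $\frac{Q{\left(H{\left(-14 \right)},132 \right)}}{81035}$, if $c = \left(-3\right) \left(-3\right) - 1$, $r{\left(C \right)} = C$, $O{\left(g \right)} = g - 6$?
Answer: $\frac{5126}{81035} \approx 0.063257$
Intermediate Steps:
$O{\left(g \right)} = -6 + g$ ($O{\left(g \right)} = g - 6 = -6 + g$)
$c = 8$ ($c = 9 - 1 = 8$)
$H{\left(f \right)} = \frac{1}{2 f}$
$Q{\left(L,M \right)} = \frac{2}{3} + \frac{\left(-8 + M\right)^{2}}{3}$ ($Q{\left(L,M \right)} = -2 + \frac{\left(-2 + \left(-6 + M\right)\right)^{2} + 8}{3} = -2 + \frac{\left(-8 + M\right)^{2} + 8}{3} = -2 + \frac{8 + \left(-8 + M\right)^{2}}{3} = -2 + \left(\frac{8}{3} + \frac{\left(-8 + M\right)^{2}}{3}\right) = \frac{2}{3} + \frac{\left(-8 + M\right)^{2}}{3}$)
$\frac{Q{\left(H{\left(-14 \right)},132 \right)}}{81035} = \frac{\frac{2}{3} + \frac{\left(-8 + 132\right)^{2}}{3}}{81035} = \left(\frac{2}{3} + \frac{124^{2}}{3}\right) \frac{1}{81035} = \left(\frac{2}{3} + \frac{1}{3} \cdot 15376\right) \frac{1}{81035} = \left(\frac{2}{3} + \frac{15376}{3}\right) \frac{1}{81035} = 5126 \cdot \frac{1}{81035} = \frac{5126}{81035}$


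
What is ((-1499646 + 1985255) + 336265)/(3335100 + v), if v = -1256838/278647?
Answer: 38168787413/154885725477 ≈ 0.24643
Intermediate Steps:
v = -1256838/278647 (v = -1256838*1/278647 = -1256838/278647 ≈ -4.5105)
((-1499646 + 1985255) + 336265)/(3335100 + v) = ((-1499646 + 1985255) + 336265)/(3335100 - 1256838/278647) = (485609 + 336265)/(929314352862/278647) = 821874*(278647/929314352862) = 38168787413/154885725477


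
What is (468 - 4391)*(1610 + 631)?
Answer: -8791443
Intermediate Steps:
(468 - 4391)*(1610 + 631) = -3923*2241 = -8791443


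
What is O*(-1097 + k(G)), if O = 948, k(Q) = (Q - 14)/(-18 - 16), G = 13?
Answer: -17678778/17 ≈ -1.0399e+6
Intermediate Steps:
k(Q) = 7/17 - Q/34 (k(Q) = (-14 + Q)/(-34) = (-14 + Q)*(-1/34) = 7/17 - Q/34)
O*(-1097 + k(G)) = 948*(-1097 + (7/17 - 1/34*13)) = 948*(-1097 + (7/17 - 13/34)) = 948*(-1097 + 1/34) = 948*(-37297/34) = -17678778/17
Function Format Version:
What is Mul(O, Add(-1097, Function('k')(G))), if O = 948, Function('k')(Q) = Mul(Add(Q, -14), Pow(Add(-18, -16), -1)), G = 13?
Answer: Rational(-17678778, 17) ≈ -1.0399e+6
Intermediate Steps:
Function('k')(Q) = Add(Rational(7, 17), Mul(Rational(-1, 34), Q)) (Function('k')(Q) = Mul(Add(-14, Q), Pow(-34, -1)) = Mul(Add(-14, Q), Rational(-1, 34)) = Add(Rational(7, 17), Mul(Rational(-1, 34), Q)))
Mul(O, Add(-1097, Function('k')(G))) = Mul(948, Add(-1097, Add(Rational(7, 17), Mul(Rational(-1, 34), 13)))) = Mul(948, Add(-1097, Add(Rational(7, 17), Rational(-13, 34)))) = Mul(948, Add(-1097, Rational(1, 34))) = Mul(948, Rational(-37297, 34)) = Rational(-17678778, 17)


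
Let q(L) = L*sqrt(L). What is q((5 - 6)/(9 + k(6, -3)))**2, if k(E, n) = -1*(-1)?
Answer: -1/1000 ≈ -0.0010000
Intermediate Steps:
k(E, n) = 1
q(L) = L**(3/2)
q((5 - 6)/(9 + k(6, -3)))**2 = (((5 - 6)/(9 + 1))**(3/2))**2 = ((-1/10)**(3/2))**2 = (-I*sqrt(10)/100)**2 = -1/1000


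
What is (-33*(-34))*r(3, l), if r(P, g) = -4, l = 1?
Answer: -4488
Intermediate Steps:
(-33*(-34))*r(3, l) = -33*(-34)*(-4) = 1122*(-4) = -4488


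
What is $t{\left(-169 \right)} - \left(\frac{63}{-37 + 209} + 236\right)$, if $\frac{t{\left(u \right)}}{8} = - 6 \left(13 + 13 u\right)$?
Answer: $\frac{17990449}{172} \approx 1.046 \cdot 10^{5}$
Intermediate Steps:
$t{\left(u \right)} = -624 - 624 u$ ($t{\left(u \right)} = 8 \left(- 6 \left(13 + 13 u\right)\right) = 8 \left(-78 - 78 u\right) = -624 - 624 u$)
$t{\left(-169 \right)} - \left(\frac{63}{-37 + 209} + 236\right) = \left(-624 - -105456\right) - \left(\frac{63}{-37 + 209} + 236\right) = \left(-624 + 105456\right) - \left(\frac{63}{172} + 236\right) = 104832 - \left(63 \cdot \frac{1}{172} + 236\right) = 104832 - \left(\frac{63}{172} + 236\right) = 104832 - \frac{40655}{172} = \frac{17990449}{172}$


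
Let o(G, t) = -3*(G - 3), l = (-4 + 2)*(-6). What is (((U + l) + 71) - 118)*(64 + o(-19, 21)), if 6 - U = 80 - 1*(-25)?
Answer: -17420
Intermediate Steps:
l = 12 (l = -2*(-6) = 12)
o(G, t) = 9 - 3*G (o(G, t) = -3*(-3 + G) = 9 - 3*G)
U = -99 (U = 6 - (80 - 1*(-25)) = 6 - (80 + 25) = 6 - 1*105 = 6 - 105 = -99)
(((U + l) + 71) - 118)*(64 + o(-19, 21)) = (((-99 + 12) + 71) - 118)*(64 + (9 - 3*(-19))) = ((-87 + 71) - 118)*(64 + (9 + 57)) = (-16 - 118)*(64 + 66) = -134*130 = -17420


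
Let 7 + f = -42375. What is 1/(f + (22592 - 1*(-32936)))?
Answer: 1/13146 ≈ 7.6069e-5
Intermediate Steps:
f = -42382 (f = -7 - 42375 = -42382)
1/(f + (22592 - 1*(-32936))) = 1/(-42382 + (22592 - 1*(-32936))) = 1/(-42382 + (22592 + 32936)) = 1/(-42382 + 55528) = 1/13146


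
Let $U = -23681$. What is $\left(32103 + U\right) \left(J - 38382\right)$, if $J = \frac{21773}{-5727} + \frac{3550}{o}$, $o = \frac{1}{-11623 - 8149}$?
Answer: $- \frac{3387340205007914}{5727} \approx -5.9147 \cdot 10^{11}$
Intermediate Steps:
$o = - \frac{1}{19772}$ ($o = \frac{1}{-19772} = - \frac{1}{19772} \approx -5.0577 \cdot 10^{-5}$)
$J = - \frac{401981587973}{5727}$ ($J = \frac{21773}{-5727} + \frac{3550}{- \frac{1}{19772}} = 21773 \left(- \frac{1}{5727}\right) + 3550 \left(-19772\right) = - \frac{21773}{5727} - 70190600 = - \frac{401981587973}{5727} \approx -7.0191 \cdot 10^{7}$)
$\left(32103 + U\right) \left(J - 38382\right) = \left(32103 - 23681\right) \left(- \frac{401981587973}{5727} - 38382\right) = 8422 \left(- \frac{402201401687}{5727}\right) = - \frac{3387340205007914}{5727}$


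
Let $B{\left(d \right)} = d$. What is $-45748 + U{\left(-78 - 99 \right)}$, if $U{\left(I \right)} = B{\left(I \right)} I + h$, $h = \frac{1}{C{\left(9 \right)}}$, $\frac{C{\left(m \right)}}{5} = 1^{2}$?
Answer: $- \frac{72094}{5} \approx -14419.0$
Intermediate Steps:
$C{\left(m \right)} = 5$ ($C{\left(m \right)} = 5 \cdot 1^{2} = 5 \cdot 1 = 5$)
$h = \frac{1}{5} \approx 0.2$
$U{\left(I \right)} = \frac{1}{5} + I^{2}$ ($U{\left(I \right)} = I I + \frac{1}{5} = I^{2} + \frac{1}{5} = \frac{1}{5} + I^{2}$)
$-45748 + U{\left(-78 - 99 \right)} = -45748 + \left(\frac{1}{5} + \left(-78 - 99\right)^{2}\right) = -45748 + \left(\frac{1}{5} + \left(-177\right)^{2}\right) = -45748 + \left(\frac{1}{5} + 31329\right) = -45748 + \frac{156646}{5} = - \frac{72094}{5}$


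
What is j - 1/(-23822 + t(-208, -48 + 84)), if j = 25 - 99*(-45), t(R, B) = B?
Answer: 106561281/23786 ≈ 4480.0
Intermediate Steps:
j = 4480 (j = 25 + 4455 = 4480)
j - 1/(-23822 + t(-208, -48 + 84)) = 4480 - 1/(-23822 + (-48 + 84)) = 4480 - 1/(-23822 + 36) = 4480 - 1/(-23786) = 4480 - 1*(-1/23786) = 4480 + 1/23786 = 106561281/23786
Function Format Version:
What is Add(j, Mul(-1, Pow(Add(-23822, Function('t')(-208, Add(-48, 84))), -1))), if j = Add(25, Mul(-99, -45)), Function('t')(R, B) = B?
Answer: Rational(106561281, 23786) ≈ 4480.0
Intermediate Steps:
j = 4480 (j = Add(25, 4455) = 4480)
Add(j, Mul(-1, Pow(Add(-23822, Function('t')(-208, Add(-48, 84))), -1))) = Add(4480, Mul(-1, Pow(Add(-23822, Add(-48, 84)), -1))) = Add(4480, Mul(-1, Pow(Add(-23822, 36), -1))) = Add(4480, Mul(-1, Pow(-23786, -1))) = Add(4480, Mul(-1, Rational(-1, 23786))) = Add(4480, Rational(1, 23786)) = Rational(106561281, 23786)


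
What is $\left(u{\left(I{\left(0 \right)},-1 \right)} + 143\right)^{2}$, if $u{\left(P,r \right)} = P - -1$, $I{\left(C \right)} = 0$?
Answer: $20736$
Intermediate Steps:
$u{\left(P,r \right)} = 1 + P$ ($u{\left(P,r \right)} = P + 1 = 1 + P$)
$\left(u{\left(I{\left(0 \right)},-1 \right)} + 143\right)^{2} = \left(\left(1 + 0\right) + 143\right)^{2} = \left(1 + 143\right)^{2} = 144^{2} = 20736$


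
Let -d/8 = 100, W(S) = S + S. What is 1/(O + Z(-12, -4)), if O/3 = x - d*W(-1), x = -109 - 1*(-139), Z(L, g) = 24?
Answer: -1/4686 ≈ -0.00021340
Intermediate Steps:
W(S) = 2*S
d = -800 (d = -8*100 = -800)
x = 30 (x = -109 + 139 = 30)
O = -4710 (O = 3*(30 - (-800)*2*(-1)) = 3*(30 - (-800)*(-2)) = 3*(30 - 1*1600) = 3*(30 - 1600) = 3*(-1570) = -4710)
1/(O + Z(-12, -4)) = 1/(-4710 + 24) = 1/(-4686) = -1/4686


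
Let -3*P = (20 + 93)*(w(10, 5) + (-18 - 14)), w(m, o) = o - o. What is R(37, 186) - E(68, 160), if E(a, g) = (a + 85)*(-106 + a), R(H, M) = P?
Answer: 21058/3 ≈ 7019.3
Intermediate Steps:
w(m, o) = 0
P = 3616/3 (P = -(20 + 93)*(0 + (-18 - 14))/3 = -113*(0 - 32)/3 = -113*(-32)/3 = -1/3*(-3616) = 3616/3 ≈ 1205.3)
R(H, M) = 3616/3
E(a, g) = (-106 + a)*(85 + a) (E(a, g) = (85 + a)*(-106 + a) = (-106 + a)*(85 + a))
R(37, 186) - E(68, 160) = 3616/3 - (-9010 + 68**2 - 21*68) = 3616/3 - (-9010 + 4624 - 1428) = 3616/3 - 1*(-5814) = 3616/3 + 5814 = 21058/3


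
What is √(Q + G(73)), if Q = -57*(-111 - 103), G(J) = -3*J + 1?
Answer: 2*√2995 ≈ 109.45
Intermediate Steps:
G(J) = 1 - 3*J
Q = 12198 (Q = -57*(-214) = 12198)
√(Q + G(73)) = √(12198 + (1 - 3*73)) = √(12198 + (1 - 219)) = √(12198 - 218) = √11980 = 2*√2995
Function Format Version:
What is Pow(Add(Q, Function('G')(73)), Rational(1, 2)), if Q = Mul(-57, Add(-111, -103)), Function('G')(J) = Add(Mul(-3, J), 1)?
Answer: Mul(2, Pow(2995, Rational(1, 2))) ≈ 109.45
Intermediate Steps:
Function('G')(J) = Add(1, Mul(-3, J))
Q = 12198 (Q = Mul(-57, -214) = 12198)
Pow(Add(Q, Function('G')(73)), Rational(1, 2)) = Pow(Add(12198, Add(1, Mul(-3, 73))), Rational(1, 2)) = Pow(Add(12198, Add(1, -219)), Rational(1, 2)) = Pow(Add(12198, -218), Rational(1, 2)) = Pow(11980, Rational(1, 2)) = Mul(2, Pow(2995, Rational(1, 2)))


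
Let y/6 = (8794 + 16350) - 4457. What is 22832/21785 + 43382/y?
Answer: 1889515187/1351998885 ≈ 1.3976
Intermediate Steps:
y = 124122 (y = 6*((8794 + 16350) - 4457) = 6*(25144 - 4457) = 6*20687 = 124122)
22832/21785 + 43382/y = 22832/21785 + 43382/124122 = 22832*(1/21785) + 43382*(1/124122) = 22832/21785 + 21691/62061 = 1889515187/1351998885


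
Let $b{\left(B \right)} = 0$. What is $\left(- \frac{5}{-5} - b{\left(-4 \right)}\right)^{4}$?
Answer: $1$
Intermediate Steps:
$\left(- \frac{5}{-5} - b{\left(-4 \right)}\right)^{4} = \left(- \frac{5}{-5} - 0\right)^{4} = \left(\left(-5\right) \left(- \frac{1}{5}\right) + 0\right)^{4} = \left(1 + 0\right)^{4} = 1^{4} = 1$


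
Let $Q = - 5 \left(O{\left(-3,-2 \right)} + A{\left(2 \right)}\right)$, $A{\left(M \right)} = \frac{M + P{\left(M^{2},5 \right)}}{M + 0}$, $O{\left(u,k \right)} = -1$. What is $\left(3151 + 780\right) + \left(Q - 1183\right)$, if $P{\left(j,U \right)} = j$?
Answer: $2738$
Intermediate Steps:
$A{\left(M \right)} = \frac{M + M^{2}}{M}$ ($A{\left(M \right)} = \frac{M + M^{2}}{M + 0} = \frac{M + M^{2}}{M}$)
$Q = -10$ ($Q = - 5 \left(-1 + \left(1 + 2\right)\right) = - 5 \left(-1 + 3\right) = \left(-5\right) 2 = -10$)
$\left(3151 + 780\right) + \left(Q - 1183\right) = \left(3151 + 780\right) - 1193 = 3931 - 1193 = 2738$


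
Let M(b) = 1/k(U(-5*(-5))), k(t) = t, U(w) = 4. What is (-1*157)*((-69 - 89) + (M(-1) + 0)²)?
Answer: 396739/16 ≈ 24796.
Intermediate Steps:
M(b) = ¼ (M(b) = 1/4 = ¼)
(-1*157)*((-69 - 89) + (M(-1) + 0)²) = (-1*157)*((-69 - 89) + (¼ + 0)²) = -157*(-158 + (¼)²) = -157*(-158 + 1/16) = -157*(-2527/16) = 396739/16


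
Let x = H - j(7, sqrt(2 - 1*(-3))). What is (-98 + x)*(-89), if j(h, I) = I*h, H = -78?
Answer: 15664 + 623*sqrt(5) ≈ 17057.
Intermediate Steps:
x = -78 - 7*sqrt(5) (x = -78 - sqrt(2 - 1*(-3))*7 = -78 - sqrt(2 + 3)*7 = -78 - sqrt(5)*7 = -78 - 7*sqrt(5) ≈ -93.652)
(-98 + x)*(-89) = (-98 + (-78 - 7*sqrt(5)))*(-89) = (-176 - 7*sqrt(5))*(-89) = 15664 + 623*sqrt(5)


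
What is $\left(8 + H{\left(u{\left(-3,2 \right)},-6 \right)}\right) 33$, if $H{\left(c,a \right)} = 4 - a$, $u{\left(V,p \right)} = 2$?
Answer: $594$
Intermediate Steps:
$\left(8 + H{\left(u{\left(-3,2 \right)},-6 \right)}\right) 33 = \left(8 + \left(4 - -6\right)\right) 33 = \left(8 + \left(4 + 6\right)\right) 33 = \left(8 + 10\right) 33 = 18 \cdot 33 = 594$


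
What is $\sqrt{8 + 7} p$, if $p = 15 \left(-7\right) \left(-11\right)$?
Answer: $1155 \sqrt{15} \approx 4473.3$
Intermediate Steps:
$p = 1155$ ($p = \left(-105\right) \left(-11\right) = 1155$)
$\sqrt{8 + 7} p = \sqrt{8 + 7} \cdot 1155 = \sqrt{15} \cdot 1155 = 1155 \sqrt{15}$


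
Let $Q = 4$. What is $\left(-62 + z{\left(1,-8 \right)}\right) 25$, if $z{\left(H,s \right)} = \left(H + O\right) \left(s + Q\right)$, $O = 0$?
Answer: $-1650$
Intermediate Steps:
$z{\left(H,s \right)} = H \left(4 + s\right)$ ($z{\left(H,s \right)} = \left(H + 0\right) \left(s + 4\right) = H \left(4 + s\right)$)
$\left(-62 + z{\left(1,-8 \right)}\right) 25 = \left(-62 + 1 \left(4 - 8\right)\right) 25 = \left(-62 + 1 \left(-4\right)\right) 25 = \left(-62 - 4\right) 25 = \left(-66\right) 25 = -1650$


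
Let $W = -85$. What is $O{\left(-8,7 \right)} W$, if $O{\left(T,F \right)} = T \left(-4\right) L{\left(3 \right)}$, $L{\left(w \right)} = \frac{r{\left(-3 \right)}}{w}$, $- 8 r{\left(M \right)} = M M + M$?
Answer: $680$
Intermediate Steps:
$r{\left(M \right)} = - \frac{M}{8} - \frac{M^{2}}{8}$ ($r{\left(M \right)} = - \frac{M M + M}{8} = - \frac{M^{2} + M}{8} = - \frac{M + M^{2}}{8} = - \frac{M}{8} - \frac{M^{2}}{8}$)
$L{\left(w \right)} = - \frac{3}{4 w}$ ($L{\left(w \right)} = \frac{\left(- \frac{1}{8}\right) \left(-3\right) \left(1 - 3\right)}{w} = \frac{\left(- \frac{1}{8}\right) \left(-3\right) \left(-2\right)}{w} = - \frac{3}{4 w}$)
$O{\left(T,F \right)} = T$ ($O{\left(T,F \right)} = T \left(-4\right) \left(- \frac{3}{4 \cdot 3}\right) = - 4 T \left(\left(- \frac{3}{4}\right) \frac{1}{3}\right) = - 4 T \left(- \frac{1}{4}\right) = T$)
$O{\left(-8,7 \right)} W = \left(-8\right) \left(-85\right) = 680$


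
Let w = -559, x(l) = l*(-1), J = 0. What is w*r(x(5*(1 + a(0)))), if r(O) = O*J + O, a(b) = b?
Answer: 2795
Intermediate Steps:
x(l) = -l
r(O) = O (r(O) = O*0 + O = 0 + O = O)
w*r(x(5*(1 + a(0)))) = -(-559)*5*(1 + 0) = -(-559)*5*1 = -(-559)*5 = -559*(-5) = 2795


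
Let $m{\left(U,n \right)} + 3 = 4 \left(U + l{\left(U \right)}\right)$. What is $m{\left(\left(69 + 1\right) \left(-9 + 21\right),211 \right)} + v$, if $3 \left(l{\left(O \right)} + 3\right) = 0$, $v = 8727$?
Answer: $12072$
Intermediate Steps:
$l{\left(O \right)} = -3$ ($l{\left(O \right)} = -3 + \frac{1}{3} \cdot 0 = -3 + 0 = -3$)
$m{\left(U,n \right)} = -15 + 4 U$ ($m{\left(U,n \right)} = -3 + 4 \left(U - 3\right) = -3 + 4 \left(-3 + U\right) = -3 + \left(-12 + 4 U\right) = -15 + 4 U$)
$m{\left(\left(69 + 1\right) \left(-9 + 21\right),211 \right)} + v = \left(-15 + 4 \left(69 + 1\right) \left(-9 + 21\right)\right) + 8727 = \left(-15 + 4 \cdot 70 \cdot 12\right) + 8727 = \left(-15 + 4 \cdot 840\right) + 8727 = \left(-15 + 3360\right) + 8727 = 3345 + 8727 = 12072$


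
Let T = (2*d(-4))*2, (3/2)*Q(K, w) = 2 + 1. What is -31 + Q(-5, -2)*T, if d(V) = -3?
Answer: -55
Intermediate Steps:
Q(K, w) = 2 (Q(K, w) = 2*(2 + 1)/3 = (2/3)*3 = 2)
T = -12 (T = (2*(-3))*2 = -6*2 = -12)
-31 + Q(-5, -2)*T = -31 + 2*(-12) = -31 - 24 = -55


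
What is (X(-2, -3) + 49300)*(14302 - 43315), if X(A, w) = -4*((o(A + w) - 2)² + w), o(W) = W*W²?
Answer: 441113652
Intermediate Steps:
o(W) = W³
X(A, w) = -4*w - 4*(-2 + (A + w)³)² (X(A, w) = -4*(((A + w)³ - 2)² + w) = -4*((-2 + (A + w)³)² + w) = -4*(w + (-2 + (A + w)³)²) = -4*w - 4*(-2 + (A + w)³)²)
(X(-2, -3) + 49300)*(14302 - 43315) = ((-4*(-3) - 4*(-2 + (-2 - 3)³)²) + 49300)*(14302 - 43315) = ((12 - 4*(-2 + (-5)³)²) + 49300)*(-29013) = ((12 - 4*(-2 - 125)²) + 49300)*(-29013) = ((12 - 4*(-127)²) + 49300)*(-29013) = ((12 - 4*16129) + 49300)*(-29013) = ((12 - 64516) + 49300)*(-29013) = (-64504 + 49300)*(-29013) = -15204*(-29013) = 441113652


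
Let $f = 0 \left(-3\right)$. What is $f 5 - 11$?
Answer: $-11$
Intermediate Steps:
$f = 0$
$f 5 - 11 = 0 \cdot 5 - 11 = 0 - 11 = -11$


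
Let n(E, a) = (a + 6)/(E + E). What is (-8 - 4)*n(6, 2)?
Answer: -8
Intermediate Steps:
n(E, a) = (6 + a)/(2*E) (n(E, a) = (6 + a)/((2*E)) = (6 + a)*(1/(2*E)) = (6 + a)/(2*E))
(-8 - 4)*n(6, 2) = (-8 - 4)*((1/2)*(6 + 2)/6) = -6*8/6 = -12*2/3 = -8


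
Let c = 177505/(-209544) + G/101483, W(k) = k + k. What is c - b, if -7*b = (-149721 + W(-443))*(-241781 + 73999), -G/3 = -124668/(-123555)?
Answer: 22130851398275723556450211/6130637500932840 ≈ 3.6099e+9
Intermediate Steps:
G = -124668/41185 (G = -(-374004)/(-123555) = -(-374004)*(-1)/123555 = -3*41556/41185 = -124668/41185 ≈ -3.0270)
W(k) = 2*k
b = -25269143674/7 (b = -(-149721 + 2*(-443))*(-241781 + 73999)/7 = -(-149721 - 886)*(-167782)/7 = -(-150607)*(-167782)/7 = -⅐*25269143674 = -25269143674/7 ≈ -3.6099e+9)
c = -741922001830667/875805357276120 (c = 177505/(-209544) - 124668/41185/101483 = 177505*(-1/209544) - 124668/41185*1/101483 = -177505/209544 - 124668/4179577355 = -741922001830667/875805357276120 ≈ -0.84713)
c - b = -741922001830667/875805357276120 - 1*(-25269143674/7) = -741922001830667/875805357276120 + 25269143674/7 = 22130851398275723556450211/6130637500932840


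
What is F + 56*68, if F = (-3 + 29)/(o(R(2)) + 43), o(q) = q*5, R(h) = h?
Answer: 201850/53 ≈ 3808.5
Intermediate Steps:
o(q) = 5*q
F = 26/53 (F = (-3 + 29)/(5*2 + 43) = 26/(10 + 43) = 26/53 ≈ 0.49057)
F + 56*68 = 26/53 + 56*68 = 26/53 + 3808 = 201850/53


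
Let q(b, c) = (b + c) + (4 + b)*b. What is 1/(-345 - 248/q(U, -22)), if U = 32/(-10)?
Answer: -347/116615 ≈ -0.0029756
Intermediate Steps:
U = -16/5 (U = 32*(-1/10) = -16/5 ≈ -3.2000)
q(b, c) = b + c + b*(4 + b) (q(b, c) = (b + c) + b*(4 + b) = b + c + b*(4 + b))
1/(-345 - 248/q(U, -22)) = 1/(-345 - 248/(-22 + (-16/5)**2 + 5*(-16/5))) = 1/(-345 - 248/(-22 + 256/25 - 16)) = 1/(-345 - 248/(-694/25)) = 1/(-345 - 248*(-25/694)) = 1/(-345 + 3100/347) = 1/(-116615/347) = -347/116615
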